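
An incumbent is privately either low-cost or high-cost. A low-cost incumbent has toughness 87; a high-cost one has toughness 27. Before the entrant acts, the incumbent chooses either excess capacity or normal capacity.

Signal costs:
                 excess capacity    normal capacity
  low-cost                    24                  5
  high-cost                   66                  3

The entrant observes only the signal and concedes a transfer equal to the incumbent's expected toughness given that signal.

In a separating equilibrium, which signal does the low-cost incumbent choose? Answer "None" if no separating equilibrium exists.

Try low-cost → excess capacity, high-cost → normal capacity:
  If types separate, excess capacity earns payment 87 and normal capacity earns 27.
  Low-cost: excess capacity gives 87 − 24 = 63; normal capacity gives 27 − 5 = 22. No deviation. ✓
  High-cost: normal capacity gives 27 − 3 = 24; excess capacity gives 87 − 66 = 21. No deviation. ✓
Both hold — the low-cost type sends excess capacity.

excess capacity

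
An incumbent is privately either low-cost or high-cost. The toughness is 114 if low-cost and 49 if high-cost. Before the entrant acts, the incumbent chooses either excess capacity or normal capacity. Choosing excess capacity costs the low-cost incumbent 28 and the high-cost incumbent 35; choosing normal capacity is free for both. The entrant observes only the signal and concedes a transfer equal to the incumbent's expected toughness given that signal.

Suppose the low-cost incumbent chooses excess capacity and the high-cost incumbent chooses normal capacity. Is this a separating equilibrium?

No

If types separate, excess capacity earns payment 114 and normal capacity earns 49.
Low-cost: excess capacity gives 114 − 28 = 86; normal capacity gives 49 − 0 = 49. No deviation. ✓
High-cost: normal capacity gives 49 − 0 = 49; excess capacity gives 114 − 35 = 79. Would deviate. ✗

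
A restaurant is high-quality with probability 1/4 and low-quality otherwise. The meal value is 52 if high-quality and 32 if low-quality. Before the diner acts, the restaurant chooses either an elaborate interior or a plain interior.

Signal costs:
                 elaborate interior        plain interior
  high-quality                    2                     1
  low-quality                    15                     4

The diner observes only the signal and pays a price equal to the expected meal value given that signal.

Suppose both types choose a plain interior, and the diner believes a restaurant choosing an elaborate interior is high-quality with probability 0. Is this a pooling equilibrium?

At the pooled signal (plain interior) the diner holds the prior 1/4 and pays 1/4·52 + 3/4·32 = 37. Off-path (elaborate interior) belief 0 gives 0·52 + 1·32 = 32.
High-quality: plain interior gives 37 − 1 = 36; elaborate interior gives 32 − 2 = 30. Stays. ✓
Low-quality: plain interior gives 37 − 4 = 33; elaborate interior gives 32 − 15 = 17. Stays. ✓

Yes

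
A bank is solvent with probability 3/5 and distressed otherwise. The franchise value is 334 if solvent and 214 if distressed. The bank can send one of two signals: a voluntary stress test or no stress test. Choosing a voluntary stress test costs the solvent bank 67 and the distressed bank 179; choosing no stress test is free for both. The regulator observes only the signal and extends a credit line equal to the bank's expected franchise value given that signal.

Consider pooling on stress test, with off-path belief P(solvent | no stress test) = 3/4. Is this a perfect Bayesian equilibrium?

At the pooled signal (stress test) the regulator holds the prior 3/5 and pays 3/5·334 + 2/5·214 = 286. Off-path (no stress test) belief 3/4 gives 3/4·334 + 1/4·214 = 304.
Solvent: stress test gives 286 − 67 = 219; no stress test gives 304 − 0 = 304. Deviates. ✗
Distressed: stress test gives 286 − 179 = 107; no stress test gives 304 − 0 = 304. Deviates. ✗

No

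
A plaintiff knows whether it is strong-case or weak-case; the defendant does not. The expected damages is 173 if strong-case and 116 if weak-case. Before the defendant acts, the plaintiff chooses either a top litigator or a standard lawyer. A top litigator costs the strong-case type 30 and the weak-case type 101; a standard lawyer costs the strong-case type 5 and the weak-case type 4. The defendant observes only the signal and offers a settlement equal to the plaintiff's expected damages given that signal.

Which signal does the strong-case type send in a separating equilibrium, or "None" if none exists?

Try strong-case → top litigator, weak-case → standard lawyer:
  If types separate, top litigator earns payment 173 and standard lawyer earns 116.
  Strong-case: top litigator gives 173 − 30 = 143; standard lawyer gives 116 − 5 = 111. No deviation. ✓
  Weak-case: standard lawyer gives 116 − 4 = 112; top litigator gives 173 − 101 = 72. No deviation. ✓
Both hold — the strong-case type sends top litigator.

top litigator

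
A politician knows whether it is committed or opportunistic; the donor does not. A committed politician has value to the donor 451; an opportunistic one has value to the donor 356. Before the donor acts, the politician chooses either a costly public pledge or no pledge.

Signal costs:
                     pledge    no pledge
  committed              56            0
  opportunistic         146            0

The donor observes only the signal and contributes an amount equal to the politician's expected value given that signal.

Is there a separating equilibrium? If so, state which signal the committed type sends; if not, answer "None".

Try committed → pledge, opportunistic → no pledge:
  If types separate, pledge earns payment 451 and no pledge earns 356.
  Committed: pledge gives 451 − 56 = 395; no pledge gives 356 − 0 = 356. No deviation. ✓
  Opportunistic: no pledge gives 356 − 0 = 356; pledge gives 451 − 146 = 305. No deviation. ✓
Both hold — the committed type sends pledge.

pledge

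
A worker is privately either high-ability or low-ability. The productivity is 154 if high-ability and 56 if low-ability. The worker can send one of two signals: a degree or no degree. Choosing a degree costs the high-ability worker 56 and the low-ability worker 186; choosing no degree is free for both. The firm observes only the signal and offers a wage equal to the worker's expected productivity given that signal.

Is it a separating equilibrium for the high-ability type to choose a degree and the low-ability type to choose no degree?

Yes

If types separate, degree earns payment 154 and no degree earns 56.
High-ability: degree gives 154 − 56 = 98; no degree gives 56 − 0 = 56. No deviation. ✓
Low-ability: no degree gives 56 − 0 = 56; degree gives 154 − 186 = -32. No deviation. ✓
Both incentive constraints hold.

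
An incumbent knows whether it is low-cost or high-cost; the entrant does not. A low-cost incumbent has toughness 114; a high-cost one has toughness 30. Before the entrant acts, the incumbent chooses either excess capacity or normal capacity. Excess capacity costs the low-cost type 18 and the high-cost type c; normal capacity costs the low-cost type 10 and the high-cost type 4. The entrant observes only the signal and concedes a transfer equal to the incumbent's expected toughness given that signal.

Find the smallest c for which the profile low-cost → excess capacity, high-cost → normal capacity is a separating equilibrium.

Under separation: excess capacity → low-cost (pays 114); normal capacity → high-cost (pays 30).
Low-cost: 114 − 18 = 96 ≥ 30 − 10 = 20. Holds regardless of c. ✓
High-cost: 30 − 4 ≥ 114 − c, so c ≥ 114 − 26 = 88.

88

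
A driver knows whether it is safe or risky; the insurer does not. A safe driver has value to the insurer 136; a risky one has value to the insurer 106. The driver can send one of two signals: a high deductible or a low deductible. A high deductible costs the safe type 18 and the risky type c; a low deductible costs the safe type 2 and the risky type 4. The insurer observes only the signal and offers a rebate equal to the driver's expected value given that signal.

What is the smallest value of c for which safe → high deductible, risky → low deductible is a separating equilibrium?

Under separation: high deductible → safe (pays 136); low deductible → risky (pays 106).
Safe: 136 − 18 = 118 ≥ 106 − 2 = 104. Holds regardless of c. ✓
Risky: 106 − 4 ≥ 136 − c, so c ≥ 136 − 102 = 34.

34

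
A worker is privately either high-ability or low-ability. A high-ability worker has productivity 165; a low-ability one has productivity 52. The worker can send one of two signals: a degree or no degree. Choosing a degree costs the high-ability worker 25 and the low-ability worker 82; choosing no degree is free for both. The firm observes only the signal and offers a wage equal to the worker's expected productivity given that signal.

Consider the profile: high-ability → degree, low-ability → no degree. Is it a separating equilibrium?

Under separation the firm infers type exactly: degree → high-ability (pays 165), no degree → low-ability (pays 52).
High-ability: degree gives 165 − 25 = 140; no degree gives 52 − 0 = 52. No deviation. ✓
Low-ability: no degree gives 52 − 0 = 52; degree gives 165 − 82 = 83. Would deviate. ✗

No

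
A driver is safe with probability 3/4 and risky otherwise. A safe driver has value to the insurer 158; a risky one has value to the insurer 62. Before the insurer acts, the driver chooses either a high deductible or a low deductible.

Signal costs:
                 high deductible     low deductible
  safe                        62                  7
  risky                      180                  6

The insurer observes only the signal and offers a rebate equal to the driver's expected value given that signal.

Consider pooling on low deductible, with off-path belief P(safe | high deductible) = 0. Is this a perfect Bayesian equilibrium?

At the pooled signal (low deductible) the insurer holds the prior 3/4 and pays 3/4·158 + 1/4·62 = 134. Off-path (high deductible) belief 0 gives 0·158 + 1·62 = 62.
Safe: low deductible gives 134 − 7 = 127; high deductible gives 62 − 62 = 0. Stays. ✓
Risky: low deductible gives 134 − 6 = 128; high deductible gives 62 − 180 = -118. Stays. ✓

Yes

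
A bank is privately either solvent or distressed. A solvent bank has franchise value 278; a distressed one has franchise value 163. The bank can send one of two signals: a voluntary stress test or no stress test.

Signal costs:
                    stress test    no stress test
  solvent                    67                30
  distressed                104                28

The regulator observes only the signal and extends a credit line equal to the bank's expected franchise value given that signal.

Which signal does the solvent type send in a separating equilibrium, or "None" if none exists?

None

Try solvent → stress test, distressed → no stress test:
  If types separate, stress test earns payment 278 and no stress test earns 163.
  Solvent: stress test gives 278 − 67 = 211; no stress test gives 163 − 30 = 133. No deviation. ✓
  Distressed: no stress test gives 163 − 28 = 135; stress test gives 278 − 104 = 174. Would deviate. ✗
Try solvent → no stress test, distressed → stress test:
  If types separate, no stress test earns payment 278 and stress test earns 163.
  Solvent: no stress test gives 278 − 30 = 248; stress test gives 163 − 67 = 96. No deviation. ✓
  Distressed: stress test gives 163 − 104 = 59; no stress test gives 278 − 28 = 250. Would deviate. ✗
Neither assignment is incentive-compatible.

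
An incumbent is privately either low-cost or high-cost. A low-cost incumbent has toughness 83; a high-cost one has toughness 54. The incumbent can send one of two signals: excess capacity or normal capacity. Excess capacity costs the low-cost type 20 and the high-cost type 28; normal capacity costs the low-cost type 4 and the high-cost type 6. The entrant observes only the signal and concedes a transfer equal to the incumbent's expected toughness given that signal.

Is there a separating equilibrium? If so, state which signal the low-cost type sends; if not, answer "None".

None

Try low-cost → excess capacity, high-cost → normal capacity:
  If types separate, excess capacity earns payment 83 and normal capacity earns 54.
  Low-cost: excess capacity gives 83 − 20 = 63; normal capacity gives 54 − 4 = 50. No deviation. ✓
  High-cost: normal capacity gives 54 − 6 = 48; excess capacity gives 83 − 28 = 55. Would deviate. ✗
Try low-cost → normal capacity, high-cost → excess capacity:
  If types separate, normal capacity earns payment 83 and excess capacity earns 54.
  Low-cost: normal capacity gives 83 − 4 = 79; excess capacity gives 54 − 20 = 34. No deviation. ✓
  High-cost: excess capacity gives 54 − 28 = 26; normal capacity gives 83 − 6 = 77. Would deviate. ✗
Neither assignment is incentive-compatible.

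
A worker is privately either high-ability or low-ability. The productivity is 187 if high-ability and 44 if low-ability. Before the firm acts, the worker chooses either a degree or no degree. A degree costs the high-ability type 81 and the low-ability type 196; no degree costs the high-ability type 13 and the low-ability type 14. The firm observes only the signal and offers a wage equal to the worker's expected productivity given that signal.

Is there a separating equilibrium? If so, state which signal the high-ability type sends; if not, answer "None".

degree

Try high-ability → degree, low-ability → no degree:
  If types separate, degree earns payment 187 and no degree earns 44.
  High-ability: degree gives 187 − 81 = 106; no degree gives 44 − 13 = 31. No deviation. ✓
  Low-ability: no degree gives 44 − 14 = 30; degree gives 187 − 196 = -9. No deviation. ✓
Both hold — the high-ability type sends degree.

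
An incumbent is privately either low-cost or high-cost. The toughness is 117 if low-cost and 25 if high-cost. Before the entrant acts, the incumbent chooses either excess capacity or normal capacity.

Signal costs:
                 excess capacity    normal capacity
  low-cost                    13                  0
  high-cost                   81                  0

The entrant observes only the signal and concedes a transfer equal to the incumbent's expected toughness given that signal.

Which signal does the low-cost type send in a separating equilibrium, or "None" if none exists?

None

Try low-cost → excess capacity, high-cost → normal capacity:
  If types separate, excess capacity earns payment 117 and normal capacity earns 25.
  Low-cost: excess capacity gives 117 − 13 = 104; normal capacity gives 25 − 0 = 25. No deviation. ✓
  High-cost: normal capacity gives 25 − 0 = 25; excess capacity gives 117 − 81 = 36. Would deviate. ✗
Try low-cost → normal capacity, high-cost → excess capacity:
  If types separate, normal capacity earns payment 117 and excess capacity earns 25.
  Low-cost: normal capacity gives 117 − 0 = 117; excess capacity gives 25 − 13 = 12. No deviation. ✓
  High-cost: excess capacity gives 25 − 81 = -56; normal capacity gives 117 − 0 = 117. Would deviate. ✗
Neither assignment is incentive-compatible.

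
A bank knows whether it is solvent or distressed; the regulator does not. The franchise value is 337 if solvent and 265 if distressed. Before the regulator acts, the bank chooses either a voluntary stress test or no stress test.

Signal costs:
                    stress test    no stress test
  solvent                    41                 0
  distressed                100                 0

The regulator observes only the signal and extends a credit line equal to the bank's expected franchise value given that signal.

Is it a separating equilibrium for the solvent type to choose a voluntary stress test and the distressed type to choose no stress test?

Yes

Under separation the regulator infers type exactly: stress test → solvent (pays 337), no stress test → distressed (pays 265).
Solvent: stress test gives 337 − 41 = 296; no stress test gives 265 − 0 = 265. No deviation. ✓
Distressed: no stress test gives 265 − 0 = 265; stress test gives 337 − 100 = 237. No deviation. ✓
Both incentive constraints hold.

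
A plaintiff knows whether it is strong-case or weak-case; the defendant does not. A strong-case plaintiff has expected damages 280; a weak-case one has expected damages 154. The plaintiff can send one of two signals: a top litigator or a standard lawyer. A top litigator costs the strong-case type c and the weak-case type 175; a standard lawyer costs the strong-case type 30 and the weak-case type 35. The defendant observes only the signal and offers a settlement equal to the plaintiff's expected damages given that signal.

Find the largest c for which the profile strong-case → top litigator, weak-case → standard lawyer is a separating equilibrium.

156

Under separation: top litigator → strong-case (pays 280); standard lawyer → weak-case (pays 154).
Weak-case: 154 − 35 = 119 ≥ 280 − 175 = 105. Holds regardless of c. ✓
Strong-case: 280 − c ≥ 154 − 30, so c ≤ 280 − 124 = 156.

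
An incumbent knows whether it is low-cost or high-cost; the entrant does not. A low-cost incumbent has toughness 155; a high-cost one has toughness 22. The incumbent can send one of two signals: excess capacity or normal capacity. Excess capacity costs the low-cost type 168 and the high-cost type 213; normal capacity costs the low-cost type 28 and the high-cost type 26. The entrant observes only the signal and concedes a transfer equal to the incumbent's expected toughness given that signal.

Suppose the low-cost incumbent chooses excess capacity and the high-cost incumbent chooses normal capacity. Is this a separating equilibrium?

If types separate, excess capacity earns payment 155 and normal capacity earns 22.
Low-cost: excess capacity gives 155 − 168 = -13; normal capacity gives 22 − 28 = -6. Would deviate. ✗
High-cost: normal capacity gives 22 − 26 = -4; excess capacity gives 155 − 213 = -58. No deviation. ✓

No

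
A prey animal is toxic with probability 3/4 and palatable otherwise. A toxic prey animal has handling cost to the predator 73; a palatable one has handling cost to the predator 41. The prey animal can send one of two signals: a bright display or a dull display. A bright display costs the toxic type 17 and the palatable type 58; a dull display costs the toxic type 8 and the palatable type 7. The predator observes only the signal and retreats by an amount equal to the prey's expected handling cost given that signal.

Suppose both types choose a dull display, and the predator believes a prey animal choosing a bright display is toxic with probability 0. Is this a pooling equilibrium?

On the equilibrium path (dull display) the predator holds the prior 3/4 and pays 3/4·73 + 1/4·41 = 65. Off-path (bright display) belief 0 gives 0·73 + 1·41 = 41.
Toxic: dull display gives 65 − 8 = 57; bright display gives 41 − 17 = 24. Stays. ✓
Palatable: dull display gives 65 − 7 = 58; bright display gives 41 − 58 = -17. Stays. ✓
Beliefs are Bayes-consistent on-path and both types best-respond.

Yes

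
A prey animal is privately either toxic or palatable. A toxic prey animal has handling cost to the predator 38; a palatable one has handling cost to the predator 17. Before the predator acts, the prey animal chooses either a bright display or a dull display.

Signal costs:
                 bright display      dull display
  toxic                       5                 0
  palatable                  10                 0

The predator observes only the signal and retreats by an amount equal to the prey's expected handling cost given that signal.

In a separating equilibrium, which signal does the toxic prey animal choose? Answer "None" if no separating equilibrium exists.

Try toxic → bright display, palatable → dull display:
  If types separate, bright display earns payment 38 and dull display earns 17.
  Toxic: bright display gives 38 − 5 = 33; dull display gives 17 − 0 = 17. No deviation. ✓
  Palatable: dull display gives 17 − 0 = 17; bright display gives 38 − 10 = 28. Would deviate. ✗
Try toxic → dull display, palatable → bright display:
  If types separate, dull display earns payment 38 and bright display earns 17.
  Toxic: dull display gives 38 − 0 = 38; bright display gives 17 − 5 = 12. No deviation. ✓
  Palatable: bright display gives 17 − 10 = 7; dull display gives 38 − 0 = 38. Would deviate. ✗
Neither assignment is incentive-compatible.

None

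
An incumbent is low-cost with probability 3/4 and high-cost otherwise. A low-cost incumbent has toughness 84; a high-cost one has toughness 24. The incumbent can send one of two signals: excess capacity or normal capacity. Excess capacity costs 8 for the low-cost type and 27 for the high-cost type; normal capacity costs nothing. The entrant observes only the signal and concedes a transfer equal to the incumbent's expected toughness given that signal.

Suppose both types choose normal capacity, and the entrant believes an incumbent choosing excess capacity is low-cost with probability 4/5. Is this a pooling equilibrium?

On the equilibrium path (normal capacity) the entrant holds the prior 3/4 and pays 3/4·84 + 1/4·24 = 69. Off-path (excess capacity) belief 4/5 gives 4/5·84 + 1/5·24 = 72.
Low-cost: normal capacity gives 69 − 0 = 69; excess capacity gives 72 − 8 = 64. Stays. ✓
High-cost: normal capacity gives 69 − 0 = 69; excess capacity gives 72 − 27 = 45. Stays. ✓
Beliefs are Bayes-consistent on-path and both types best-respond.

Yes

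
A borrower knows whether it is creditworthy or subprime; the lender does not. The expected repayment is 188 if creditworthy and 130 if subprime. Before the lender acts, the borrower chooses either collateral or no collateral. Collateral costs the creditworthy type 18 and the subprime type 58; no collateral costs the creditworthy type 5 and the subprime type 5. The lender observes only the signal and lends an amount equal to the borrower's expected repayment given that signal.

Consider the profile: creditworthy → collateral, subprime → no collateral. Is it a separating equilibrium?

No

Under separation the lender infers type exactly: collateral → creditworthy (pays 188), no collateral → subprime (pays 130).
Creditworthy: collateral gives 188 − 18 = 170; no collateral gives 130 − 5 = 125. No deviation. ✓
Subprime: no collateral gives 130 − 5 = 125; collateral gives 188 − 58 = 130. Would deviate. ✗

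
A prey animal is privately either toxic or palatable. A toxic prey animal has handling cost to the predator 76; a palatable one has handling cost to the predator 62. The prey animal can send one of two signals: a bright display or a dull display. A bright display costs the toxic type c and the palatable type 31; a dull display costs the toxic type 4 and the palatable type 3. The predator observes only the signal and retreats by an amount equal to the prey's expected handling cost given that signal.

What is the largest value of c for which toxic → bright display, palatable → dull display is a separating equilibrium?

Under separation: bright display → toxic (pays 76); dull display → palatable (pays 62).
Palatable: 62 − 3 = 59 ≥ 76 − 31 = 45. Holds regardless of c. ✓
Toxic: 76 − c ≥ 62 − 4, so c ≤ 76 − 58 = 18.

18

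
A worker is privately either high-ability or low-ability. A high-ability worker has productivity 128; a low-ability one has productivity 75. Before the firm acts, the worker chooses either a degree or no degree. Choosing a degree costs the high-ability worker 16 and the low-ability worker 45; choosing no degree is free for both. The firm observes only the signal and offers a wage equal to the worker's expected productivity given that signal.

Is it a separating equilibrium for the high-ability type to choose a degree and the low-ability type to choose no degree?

No

If types separate, degree earns payment 128 and no degree earns 75.
High-ability: degree gives 128 − 16 = 112; no degree gives 75 − 0 = 75. No deviation. ✓
Low-ability: no degree gives 75 − 0 = 75; degree gives 128 − 45 = 83. Would deviate. ✗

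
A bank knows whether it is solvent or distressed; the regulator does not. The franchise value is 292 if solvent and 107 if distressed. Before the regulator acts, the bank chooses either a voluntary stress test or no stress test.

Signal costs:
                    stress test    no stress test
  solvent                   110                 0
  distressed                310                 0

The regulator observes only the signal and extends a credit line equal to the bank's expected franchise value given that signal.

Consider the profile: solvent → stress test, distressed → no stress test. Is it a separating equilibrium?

If types separate, stress test earns payment 292 and no stress test earns 107.
Solvent: stress test gives 292 − 110 = 182; no stress test gives 107 − 0 = 107. No deviation. ✓
Distressed: no stress test gives 107 − 0 = 107; stress test gives 292 − 310 = -18. No deviation. ✓
Both incentive constraints hold.

Yes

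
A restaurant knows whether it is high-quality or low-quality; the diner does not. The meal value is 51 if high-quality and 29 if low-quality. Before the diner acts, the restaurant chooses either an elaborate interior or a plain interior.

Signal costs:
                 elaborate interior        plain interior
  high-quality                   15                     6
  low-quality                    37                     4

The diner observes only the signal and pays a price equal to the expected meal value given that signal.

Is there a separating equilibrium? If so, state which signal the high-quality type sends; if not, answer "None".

Try high-quality → elaborate interior, low-quality → plain interior:
  If types separate, elaborate interior earns payment 51 and plain interior earns 29.
  High-quality: elaborate interior gives 51 − 15 = 36; plain interior gives 29 − 6 = 23. No deviation. ✓
  Low-quality: plain interior gives 29 − 4 = 25; elaborate interior gives 51 − 37 = 14. No deviation. ✓
Both hold — the high-quality type sends elaborate interior.

elaborate interior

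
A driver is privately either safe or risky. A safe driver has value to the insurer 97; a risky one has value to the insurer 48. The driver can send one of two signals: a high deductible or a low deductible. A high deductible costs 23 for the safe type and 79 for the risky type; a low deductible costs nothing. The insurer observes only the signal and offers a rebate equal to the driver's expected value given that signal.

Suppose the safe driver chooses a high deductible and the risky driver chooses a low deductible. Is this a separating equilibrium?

Yes

Under separation the insurer infers type exactly: high deductible → safe (pays 97), low deductible → risky (pays 48).
Safe: high deductible gives 97 − 23 = 74; low deductible gives 48 − 0 = 48. No deviation. ✓
Risky: low deductible gives 48 − 0 = 48; high deductible gives 97 − 79 = 18. No deviation. ✓
Both incentive constraints hold.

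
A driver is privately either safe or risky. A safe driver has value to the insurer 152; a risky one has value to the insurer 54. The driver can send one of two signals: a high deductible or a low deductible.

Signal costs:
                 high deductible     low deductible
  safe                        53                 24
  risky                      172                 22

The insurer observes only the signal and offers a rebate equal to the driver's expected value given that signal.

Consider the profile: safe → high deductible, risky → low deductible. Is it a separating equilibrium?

Yes

Under separation the insurer infers type exactly: high deductible → safe (pays 152), low deductible → risky (pays 54).
Safe: high deductible gives 152 − 53 = 99; low deductible gives 54 − 24 = 30. No deviation. ✓
Risky: low deductible gives 54 − 22 = 32; high deductible gives 152 − 172 = -20. No deviation. ✓
Both incentive constraints hold.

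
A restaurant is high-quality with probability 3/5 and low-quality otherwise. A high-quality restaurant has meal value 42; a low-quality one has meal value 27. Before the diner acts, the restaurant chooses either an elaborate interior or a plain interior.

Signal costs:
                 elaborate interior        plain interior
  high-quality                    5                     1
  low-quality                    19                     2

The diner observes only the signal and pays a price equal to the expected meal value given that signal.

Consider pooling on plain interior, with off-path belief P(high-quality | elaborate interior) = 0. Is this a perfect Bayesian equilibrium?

On the equilibrium path (plain interior) the diner holds the prior 3/5 and pays 3/5·42 + 2/5·27 = 36. Off-path (elaborate interior) belief 0 gives 0·42 + 1·27 = 27.
High-quality: plain interior gives 36 − 1 = 35; elaborate interior gives 27 − 5 = 22. Stays. ✓
Low-quality: plain interior gives 36 − 2 = 34; elaborate interior gives 27 − 19 = 8. Stays. ✓
Beliefs are Bayes-consistent on-path and both types best-respond.

Yes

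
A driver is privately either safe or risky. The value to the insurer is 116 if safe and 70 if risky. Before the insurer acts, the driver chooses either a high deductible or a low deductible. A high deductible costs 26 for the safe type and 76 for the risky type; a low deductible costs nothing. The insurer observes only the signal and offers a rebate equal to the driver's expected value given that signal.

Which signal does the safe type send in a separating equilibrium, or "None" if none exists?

Try safe → high deductible, risky → low deductible:
  If types separate, high deductible earns payment 116 and low deductible earns 70.
  Safe: high deductible gives 116 − 26 = 90; low deductible gives 70 − 0 = 70. No deviation. ✓
  Risky: low deductible gives 70 − 0 = 70; high deductible gives 116 − 76 = 40. No deviation. ✓
Both hold — the safe type sends high deductible.

high deductible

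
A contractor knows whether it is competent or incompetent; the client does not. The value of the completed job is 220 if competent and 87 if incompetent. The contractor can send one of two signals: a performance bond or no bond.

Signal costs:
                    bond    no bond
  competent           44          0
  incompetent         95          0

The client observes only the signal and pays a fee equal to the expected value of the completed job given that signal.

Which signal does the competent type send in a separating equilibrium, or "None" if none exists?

Try competent → bond, incompetent → no bond:
  If types separate, bond earns payment 220 and no bond earns 87.
  Competent: bond gives 220 − 44 = 176; no bond gives 87 − 0 = 87. No deviation. ✓
  Incompetent: no bond gives 87 − 0 = 87; bond gives 220 − 95 = 125. Would deviate. ✗
Try competent → no bond, incompetent → bond:
  If types separate, no bond earns payment 220 and bond earns 87.
  Competent: no bond gives 220 − 0 = 220; bond gives 87 − 44 = 43. No deviation. ✓
  Incompetent: bond gives 87 − 95 = -8; no bond gives 220 − 0 = 220. Would deviate. ✗
Neither assignment is incentive-compatible.

None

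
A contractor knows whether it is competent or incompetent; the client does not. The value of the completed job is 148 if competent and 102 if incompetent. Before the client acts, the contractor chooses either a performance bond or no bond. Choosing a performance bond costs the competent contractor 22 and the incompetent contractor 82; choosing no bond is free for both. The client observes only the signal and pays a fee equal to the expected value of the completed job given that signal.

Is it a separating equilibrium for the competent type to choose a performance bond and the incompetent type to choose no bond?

If types separate, bond earns payment 148 and no bond earns 102.
Competent: bond gives 148 − 22 = 126; no bond gives 102 − 0 = 102. No deviation. ✓
Incompetent: no bond gives 102 − 0 = 102; bond gives 148 − 82 = 66. No deviation. ✓
Both incentive constraints hold.

Yes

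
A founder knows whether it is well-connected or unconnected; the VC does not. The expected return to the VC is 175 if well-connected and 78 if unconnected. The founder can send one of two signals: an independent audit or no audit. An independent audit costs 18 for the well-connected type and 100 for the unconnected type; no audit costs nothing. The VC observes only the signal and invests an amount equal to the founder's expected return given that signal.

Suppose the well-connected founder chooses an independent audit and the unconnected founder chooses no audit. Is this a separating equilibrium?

Yes

If types separate, audit earns payment 175 and no audit earns 78.
Well-connected: audit gives 175 − 18 = 157; no audit gives 78 − 0 = 78. No deviation. ✓
Unconnected: no audit gives 78 − 0 = 78; audit gives 175 − 100 = 75. No deviation. ✓
Neither type gains from mimicking the other.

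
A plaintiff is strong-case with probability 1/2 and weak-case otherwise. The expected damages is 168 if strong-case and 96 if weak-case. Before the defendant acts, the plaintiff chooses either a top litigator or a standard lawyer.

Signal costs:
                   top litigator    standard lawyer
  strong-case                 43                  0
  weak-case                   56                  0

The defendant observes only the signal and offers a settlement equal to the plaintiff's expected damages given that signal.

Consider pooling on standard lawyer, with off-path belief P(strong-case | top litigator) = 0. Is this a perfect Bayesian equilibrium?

Yes

On the equilibrium path (standard lawyer) the defendant holds the prior 1/2 and pays 1/2·168 + 1/2·96 = 132. Off-path (top litigator) belief 0 gives 0·168 + 1·96 = 96.
Strong-case: standard lawyer gives 132 − 0 = 132; top litigator gives 96 − 43 = 53. Stays. ✓
Weak-case: standard lawyer gives 132 − 0 = 132; top litigator gives 96 − 56 = 40. Stays. ✓
Beliefs are Bayes-consistent on-path and both types best-respond.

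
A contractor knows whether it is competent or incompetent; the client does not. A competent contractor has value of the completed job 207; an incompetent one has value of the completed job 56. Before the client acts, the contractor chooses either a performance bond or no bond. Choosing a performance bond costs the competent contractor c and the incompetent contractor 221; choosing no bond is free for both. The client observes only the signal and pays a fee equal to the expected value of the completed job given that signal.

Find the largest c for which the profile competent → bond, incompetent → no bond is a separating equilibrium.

Under separation: bond → competent (pays 207); no bond → incompetent (pays 56).
Incompetent: 56 − 0 = 56 ≥ 207 − 221 = -14. Holds regardless of c. ✓
Competent: 207 − c ≥ 56 − 0, so c ≤ 207 − 56 = 151.

151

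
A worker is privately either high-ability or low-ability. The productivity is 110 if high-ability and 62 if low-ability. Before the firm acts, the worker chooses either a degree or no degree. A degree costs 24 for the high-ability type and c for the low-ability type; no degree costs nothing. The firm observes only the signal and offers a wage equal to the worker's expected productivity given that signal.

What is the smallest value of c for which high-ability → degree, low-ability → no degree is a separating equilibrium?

Under separation: degree → high-ability (pays 110); no degree → low-ability (pays 62).
High-ability: 110 − 24 = 86 ≥ 62 − 0 = 62. Holds regardless of c. ✓
Low-ability: 62 − 0 ≥ 110 − c, so c ≥ 110 − 62 = 48.

48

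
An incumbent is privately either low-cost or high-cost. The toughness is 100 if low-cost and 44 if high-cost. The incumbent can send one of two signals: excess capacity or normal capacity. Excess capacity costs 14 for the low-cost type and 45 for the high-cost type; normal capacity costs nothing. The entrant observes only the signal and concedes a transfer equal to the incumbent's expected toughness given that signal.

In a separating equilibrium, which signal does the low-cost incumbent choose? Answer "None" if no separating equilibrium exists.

None

Try low-cost → excess capacity, high-cost → normal capacity:
  If types separate, excess capacity earns payment 100 and normal capacity earns 44.
  Low-cost: excess capacity gives 100 − 14 = 86; normal capacity gives 44 − 0 = 44. No deviation. ✓
  High-cost: normal capacity gives 44 − 0 = 44; excess capacity gives 100 − 45 = 55. Would deviate. ✗
Try low-cost → normal capacity, high-cost → excess capacity:
  If types separate, normal capacity earns payment 100 and excess capacity earns 44.
  Low-cost: normal capacity gives 100 − 0 = 100; excess capacity gives 44 − 14 = 30. No deviation. ✓
  High-cost: excess capacity gives 44 − 45 = -1; normal capacity gives 100 − 0 = 100. Would deviate. ✗
Neither assignment is incentive-compatible.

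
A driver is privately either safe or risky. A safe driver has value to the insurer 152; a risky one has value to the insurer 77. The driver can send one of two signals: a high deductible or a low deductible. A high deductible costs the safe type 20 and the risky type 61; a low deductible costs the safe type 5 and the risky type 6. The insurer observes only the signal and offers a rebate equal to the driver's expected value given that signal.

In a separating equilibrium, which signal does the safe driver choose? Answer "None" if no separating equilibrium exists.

None

Try safe → high deductible, risky → low deductible:
  Under separation the insurer infers type exactly: high deductible → safe (pays 152), low deductible → risky (pays 77).
  Safe: high deductible gives 152 − 20 = 132; low deductible gives 77 − 5 = 72. No deviation. ✓
  Risky: low deductible gives 77 − 6 = 71; high deductible gives 152 − 61 = 91. Would deviate. ✗
Try safe → low deductible, risky → high deductible:
  Under separation the insurer infers type exactly: low deductible → safe (pays 152), high deductible → risky (pays 77).
  Safe: low deductible gives 152 − 5 = 147; high deductible gives 77 − 20 = 57. No deviation. ✓
  Risky: high deductible gives 77 − 61 = 16; low deductible gives 152 − 6 = 146. Would deviate. ✗
Neither assignment is incentive-compatible.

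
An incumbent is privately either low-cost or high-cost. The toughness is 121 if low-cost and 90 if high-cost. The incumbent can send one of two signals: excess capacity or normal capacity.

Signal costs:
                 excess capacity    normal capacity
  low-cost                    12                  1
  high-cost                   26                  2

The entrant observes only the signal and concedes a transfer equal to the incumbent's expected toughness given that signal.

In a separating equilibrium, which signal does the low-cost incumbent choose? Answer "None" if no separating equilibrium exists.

Try low-cost → excess capacity, high-cost → normal capacity:
  Under separation the entrant infers type exactly: excess capacity → low-cost (pays 121), normal capacity → high-cost (pays 90).
  Low-cost: excess capacity gives 121 − 12 = 109; normal capacity gives 90 − 1 = 89. No deviation. ✓
  High-cost: normal capacity gives 90 − 2 = 88; excess capacity gives 121 − 26 = 95. Would deviate. ✗
Try low-cost → normal capacity, high-cost → excess capacity:
  Under separation the entrant infers type exactly: normal capacity → low-cost (pays 121), excess capacity → high-cost (pays 90).
  Low-cost: normal capacity gives 121 − 1 = 120; excess capacity gives 90 − 12 = 78. No deviation. ✓
  High-cost: excess capacity gives 90 − 26 = 64; normal capacity gives 121 − 2 = 119. Would deviate. ✗
Neither assignment is incentive-compatible.

None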